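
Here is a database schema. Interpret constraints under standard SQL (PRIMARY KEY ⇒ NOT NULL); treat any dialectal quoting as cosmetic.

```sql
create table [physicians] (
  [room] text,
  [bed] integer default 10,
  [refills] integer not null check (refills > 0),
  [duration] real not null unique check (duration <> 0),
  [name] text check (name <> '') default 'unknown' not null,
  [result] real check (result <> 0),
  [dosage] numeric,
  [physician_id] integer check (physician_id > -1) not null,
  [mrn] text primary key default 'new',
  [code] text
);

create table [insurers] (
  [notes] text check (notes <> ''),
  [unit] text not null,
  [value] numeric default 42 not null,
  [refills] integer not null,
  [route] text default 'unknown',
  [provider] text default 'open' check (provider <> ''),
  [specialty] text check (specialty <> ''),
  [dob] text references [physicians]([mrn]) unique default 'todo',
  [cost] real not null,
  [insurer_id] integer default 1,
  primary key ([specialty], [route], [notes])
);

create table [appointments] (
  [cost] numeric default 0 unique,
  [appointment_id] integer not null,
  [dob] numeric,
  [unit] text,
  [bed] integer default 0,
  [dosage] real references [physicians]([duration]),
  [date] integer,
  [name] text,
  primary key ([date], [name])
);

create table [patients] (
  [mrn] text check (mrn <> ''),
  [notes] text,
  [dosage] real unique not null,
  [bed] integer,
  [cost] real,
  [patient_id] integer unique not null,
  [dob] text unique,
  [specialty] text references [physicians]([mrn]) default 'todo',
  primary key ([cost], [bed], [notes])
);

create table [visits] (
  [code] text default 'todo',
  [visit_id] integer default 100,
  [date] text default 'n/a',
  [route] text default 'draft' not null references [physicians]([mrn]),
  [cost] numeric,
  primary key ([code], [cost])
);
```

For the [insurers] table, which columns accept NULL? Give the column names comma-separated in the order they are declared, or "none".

provider, dob, insurer_id

- notes: part of the PRIMARY KEY, which implies NOT NULL → not nullable.
- unit: declared NOT NULL → not nullable.
- value: declared NOT NULL → not nullable.
- refills: declared NOT NULL → not nullable.
- route: part of the PRIMARY KEY, which implies NOT NULL → not nullable.
- provider: CHECK does not forbid NULL (a CHECK constraint passes when its expression is NULL) → nullable.
- specialty: part of the PRIMARY KEY, which implies NOT NULL → not nullable.
- dob: a foreign key column may be NULL unless separately constrained → nullable.
- cost: declared NOT NULL → not nullable.
- insurer_id: DEFAULT only fills an omitted column; an explicit NULL is still allowed → nullable.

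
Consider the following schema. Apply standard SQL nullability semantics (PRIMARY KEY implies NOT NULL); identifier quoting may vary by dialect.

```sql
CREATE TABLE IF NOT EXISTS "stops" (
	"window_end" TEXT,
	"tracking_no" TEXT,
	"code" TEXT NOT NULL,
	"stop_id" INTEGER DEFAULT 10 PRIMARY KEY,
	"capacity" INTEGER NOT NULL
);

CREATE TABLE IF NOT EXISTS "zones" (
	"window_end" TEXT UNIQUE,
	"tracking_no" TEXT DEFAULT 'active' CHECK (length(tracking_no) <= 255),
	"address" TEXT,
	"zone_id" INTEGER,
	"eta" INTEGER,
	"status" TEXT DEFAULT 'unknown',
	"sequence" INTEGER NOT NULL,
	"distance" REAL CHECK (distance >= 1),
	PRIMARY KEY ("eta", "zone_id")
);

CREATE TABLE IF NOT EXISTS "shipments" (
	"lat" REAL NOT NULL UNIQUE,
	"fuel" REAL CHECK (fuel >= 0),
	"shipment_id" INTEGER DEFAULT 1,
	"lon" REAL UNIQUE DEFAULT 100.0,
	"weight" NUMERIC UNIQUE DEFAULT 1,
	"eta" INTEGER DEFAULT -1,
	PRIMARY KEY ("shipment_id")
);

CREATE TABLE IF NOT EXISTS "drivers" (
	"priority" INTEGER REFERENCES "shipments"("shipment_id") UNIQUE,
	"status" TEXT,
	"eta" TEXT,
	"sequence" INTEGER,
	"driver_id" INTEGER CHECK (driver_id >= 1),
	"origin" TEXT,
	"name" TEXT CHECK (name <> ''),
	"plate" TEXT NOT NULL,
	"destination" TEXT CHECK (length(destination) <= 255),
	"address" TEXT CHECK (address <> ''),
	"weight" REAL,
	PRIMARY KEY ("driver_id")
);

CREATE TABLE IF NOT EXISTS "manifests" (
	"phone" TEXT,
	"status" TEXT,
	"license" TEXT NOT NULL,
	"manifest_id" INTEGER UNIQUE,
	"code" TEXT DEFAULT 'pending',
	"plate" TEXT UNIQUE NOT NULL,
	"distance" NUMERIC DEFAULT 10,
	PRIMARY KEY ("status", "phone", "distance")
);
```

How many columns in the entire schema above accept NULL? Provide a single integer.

22

stops: 2 nullable (window_end, tracking_no — PK (stop_id) and explicit NOT NULL columns excluded).
zones: 5 nullable (window_end, tracking_no, address, status, distance — PK (eta, zone_id) and explicit NOT NULL columns excluded).
shipments: 4 nullable (fuel, lon, weight, eta — PK (shipment_id) and explicit NOT NULL columns excluded).
drivers: 9 nullable (priority, status, eta, sequence, origin, name, destination, address, weight — PK (driver_id) and explicit NOT NULL columns excluded).
manifests: 2 nullable (manifest_id, code — PK (status, phone, distance) and explicit NOT NULL columns excluded).
Total: 2 + 5 + 4 + 9 + 2 = 22.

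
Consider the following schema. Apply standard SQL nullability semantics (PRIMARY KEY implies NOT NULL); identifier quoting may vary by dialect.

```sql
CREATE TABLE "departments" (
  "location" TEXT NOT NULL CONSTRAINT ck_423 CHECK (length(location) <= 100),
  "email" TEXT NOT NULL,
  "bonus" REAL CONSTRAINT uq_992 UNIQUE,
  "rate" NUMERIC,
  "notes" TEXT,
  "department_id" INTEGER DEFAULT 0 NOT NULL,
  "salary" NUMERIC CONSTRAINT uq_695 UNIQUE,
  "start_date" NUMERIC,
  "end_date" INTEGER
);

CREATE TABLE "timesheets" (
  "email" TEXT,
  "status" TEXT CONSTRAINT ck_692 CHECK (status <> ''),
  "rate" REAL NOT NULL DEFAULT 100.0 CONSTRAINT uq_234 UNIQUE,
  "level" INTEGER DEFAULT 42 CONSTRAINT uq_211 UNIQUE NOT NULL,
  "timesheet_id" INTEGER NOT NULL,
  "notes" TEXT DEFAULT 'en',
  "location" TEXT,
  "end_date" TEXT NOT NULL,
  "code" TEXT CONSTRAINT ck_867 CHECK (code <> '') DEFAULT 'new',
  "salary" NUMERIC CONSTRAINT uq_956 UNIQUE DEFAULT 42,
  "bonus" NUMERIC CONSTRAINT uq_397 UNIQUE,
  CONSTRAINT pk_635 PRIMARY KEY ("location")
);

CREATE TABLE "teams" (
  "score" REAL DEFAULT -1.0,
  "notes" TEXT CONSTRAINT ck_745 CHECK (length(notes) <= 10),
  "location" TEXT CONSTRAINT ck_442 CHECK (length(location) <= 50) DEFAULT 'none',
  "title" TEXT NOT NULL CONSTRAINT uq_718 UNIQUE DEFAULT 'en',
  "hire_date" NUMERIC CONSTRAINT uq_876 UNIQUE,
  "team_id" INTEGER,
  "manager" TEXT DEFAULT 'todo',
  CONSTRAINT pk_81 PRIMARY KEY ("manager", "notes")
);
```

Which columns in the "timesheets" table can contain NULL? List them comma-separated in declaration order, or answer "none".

email, status, notes, code, salary, bonus

- email: no NOT NULL constraint applies → nullable.
- status: CHECK does not forbid NULL (a CHECK constraint passes when its expression is NULL) → nullable.
- rate: declared NOT NULL → not nullable.
- level: declared NOT NULL → not nullable.
- timesheet_id: declared NOT NULL → not nullable.
- notes: DEFAULT only fills an omitted column; an explicit NULL is still allowed → nullable.
- location: part of the PRIMARY KEY, which implies NOT NULL → not nullable.
- end_date: declared NOT NULL → not nullable.
- code: CHECK does not forbid NULL (a CHECK constraint passes when its expression is NULL) → nullable.
- salary: UNIQUE does not imply NOT NULL → nullable.
- bonus: UNIQUE does not imply NOT NULL → nullable.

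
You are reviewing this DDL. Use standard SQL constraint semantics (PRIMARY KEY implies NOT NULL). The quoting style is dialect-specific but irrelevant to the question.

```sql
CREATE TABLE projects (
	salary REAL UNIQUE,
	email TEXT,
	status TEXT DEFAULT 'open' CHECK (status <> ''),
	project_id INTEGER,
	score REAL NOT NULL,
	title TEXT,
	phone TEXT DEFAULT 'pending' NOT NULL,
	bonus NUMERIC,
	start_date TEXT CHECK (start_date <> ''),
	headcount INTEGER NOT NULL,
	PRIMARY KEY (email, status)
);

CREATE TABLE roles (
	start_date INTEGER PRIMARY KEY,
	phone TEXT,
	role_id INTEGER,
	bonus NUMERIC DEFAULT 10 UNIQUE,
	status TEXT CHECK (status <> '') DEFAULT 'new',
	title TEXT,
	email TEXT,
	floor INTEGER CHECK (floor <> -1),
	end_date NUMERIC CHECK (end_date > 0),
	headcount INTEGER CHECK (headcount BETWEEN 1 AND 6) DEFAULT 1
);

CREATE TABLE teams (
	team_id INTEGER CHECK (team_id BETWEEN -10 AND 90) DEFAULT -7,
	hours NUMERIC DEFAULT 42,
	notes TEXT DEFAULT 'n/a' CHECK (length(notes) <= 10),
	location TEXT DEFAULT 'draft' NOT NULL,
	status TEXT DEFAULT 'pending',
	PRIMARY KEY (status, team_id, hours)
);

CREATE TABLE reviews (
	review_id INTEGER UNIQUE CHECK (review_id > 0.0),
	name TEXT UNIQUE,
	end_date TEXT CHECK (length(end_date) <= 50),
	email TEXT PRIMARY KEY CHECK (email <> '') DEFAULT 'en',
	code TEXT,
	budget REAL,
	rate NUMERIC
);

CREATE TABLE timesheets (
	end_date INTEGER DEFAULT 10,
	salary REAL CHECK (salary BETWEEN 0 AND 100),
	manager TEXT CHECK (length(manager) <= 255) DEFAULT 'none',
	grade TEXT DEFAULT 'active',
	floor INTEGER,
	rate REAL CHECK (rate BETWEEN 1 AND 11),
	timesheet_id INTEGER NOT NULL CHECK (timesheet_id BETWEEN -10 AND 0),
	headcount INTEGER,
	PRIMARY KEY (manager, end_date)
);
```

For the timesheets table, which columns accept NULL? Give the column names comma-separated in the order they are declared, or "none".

- end_date: part of the PRIMARY KEY, which implies NOT NULL → not nullable.
- salary: CHECK does not forbid NULL (a CHECK constraint passes when its expression is NULL) → nullable.
- manager: part of the PRIMARY KEY, which implies NOT NULL → not nullable.
- grade: DEFAULT only fills an omitted column; an explicit NULL is still allowed → nullable.
- floor: no NOT NULL constraint applies → nullable.
- rate: CHECK does not forbid NULL (a CHECK constraint passes when its expression is NULL) → nullable.
- timesheet_id: declared NOT NULL → not nullable.
- headcount: no NOT NULL constraint applies → nullable.

salary, grade, floor, rate, headcount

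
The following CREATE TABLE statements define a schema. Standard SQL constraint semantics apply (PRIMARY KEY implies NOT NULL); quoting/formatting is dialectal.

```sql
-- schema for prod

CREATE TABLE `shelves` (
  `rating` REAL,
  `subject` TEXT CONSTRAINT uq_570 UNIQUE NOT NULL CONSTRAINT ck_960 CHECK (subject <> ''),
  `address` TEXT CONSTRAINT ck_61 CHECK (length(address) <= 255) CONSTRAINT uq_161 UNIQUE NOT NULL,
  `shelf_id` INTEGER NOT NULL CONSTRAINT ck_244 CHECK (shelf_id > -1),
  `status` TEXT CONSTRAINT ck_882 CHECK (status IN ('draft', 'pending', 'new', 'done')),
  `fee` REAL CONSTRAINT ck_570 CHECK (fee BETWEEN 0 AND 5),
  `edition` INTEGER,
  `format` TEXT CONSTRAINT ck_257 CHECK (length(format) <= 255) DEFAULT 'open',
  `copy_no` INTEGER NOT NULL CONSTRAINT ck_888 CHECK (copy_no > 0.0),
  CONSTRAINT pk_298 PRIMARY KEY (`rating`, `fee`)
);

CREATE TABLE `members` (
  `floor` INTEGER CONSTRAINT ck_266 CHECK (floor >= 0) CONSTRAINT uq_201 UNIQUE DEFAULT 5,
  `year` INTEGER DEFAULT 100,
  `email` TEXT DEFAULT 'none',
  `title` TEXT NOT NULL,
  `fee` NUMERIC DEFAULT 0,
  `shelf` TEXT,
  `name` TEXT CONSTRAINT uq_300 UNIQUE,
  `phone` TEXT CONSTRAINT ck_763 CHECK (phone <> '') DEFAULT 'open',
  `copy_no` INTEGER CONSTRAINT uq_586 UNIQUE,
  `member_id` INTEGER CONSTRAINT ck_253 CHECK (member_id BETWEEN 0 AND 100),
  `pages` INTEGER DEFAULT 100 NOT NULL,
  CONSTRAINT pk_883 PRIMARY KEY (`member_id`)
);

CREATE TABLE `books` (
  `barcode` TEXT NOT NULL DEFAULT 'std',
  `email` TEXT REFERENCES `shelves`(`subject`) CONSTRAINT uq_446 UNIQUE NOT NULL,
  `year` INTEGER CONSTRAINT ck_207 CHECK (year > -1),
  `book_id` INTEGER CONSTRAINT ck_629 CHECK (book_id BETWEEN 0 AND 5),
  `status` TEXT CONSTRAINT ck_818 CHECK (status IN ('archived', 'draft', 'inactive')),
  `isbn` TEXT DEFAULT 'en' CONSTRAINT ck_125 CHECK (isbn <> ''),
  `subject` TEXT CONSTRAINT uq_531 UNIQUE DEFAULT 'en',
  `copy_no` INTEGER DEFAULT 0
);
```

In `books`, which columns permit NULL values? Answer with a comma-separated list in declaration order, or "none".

year, book_id, status, isbn, subject, copy_no

- barcode: declared NOT NULL → not nullable.
- email: declared NOT NULL → not nullable.
- year: CHECK does not forbid NULL (a CHECK constraint passes when its expression is NULL) → nullable.
- book_id: CHECK does not forbid NULL (a CHECK constraint passes when its expression is NULL) → nullable.
- status: CHECK does not forbid NULL (a CHECK constraint passes when its expression is NULL) → nullable.
- isbn: CHECK does not forbid NULL (a CHECK constraint passes when its expression is NULL) → nullable.
- subject: UNIQUE does not imply NOT NULL → nullable.
- copy_no: DEFAULT only fills an omitted column; an explicit NULL is still allowed → nullable.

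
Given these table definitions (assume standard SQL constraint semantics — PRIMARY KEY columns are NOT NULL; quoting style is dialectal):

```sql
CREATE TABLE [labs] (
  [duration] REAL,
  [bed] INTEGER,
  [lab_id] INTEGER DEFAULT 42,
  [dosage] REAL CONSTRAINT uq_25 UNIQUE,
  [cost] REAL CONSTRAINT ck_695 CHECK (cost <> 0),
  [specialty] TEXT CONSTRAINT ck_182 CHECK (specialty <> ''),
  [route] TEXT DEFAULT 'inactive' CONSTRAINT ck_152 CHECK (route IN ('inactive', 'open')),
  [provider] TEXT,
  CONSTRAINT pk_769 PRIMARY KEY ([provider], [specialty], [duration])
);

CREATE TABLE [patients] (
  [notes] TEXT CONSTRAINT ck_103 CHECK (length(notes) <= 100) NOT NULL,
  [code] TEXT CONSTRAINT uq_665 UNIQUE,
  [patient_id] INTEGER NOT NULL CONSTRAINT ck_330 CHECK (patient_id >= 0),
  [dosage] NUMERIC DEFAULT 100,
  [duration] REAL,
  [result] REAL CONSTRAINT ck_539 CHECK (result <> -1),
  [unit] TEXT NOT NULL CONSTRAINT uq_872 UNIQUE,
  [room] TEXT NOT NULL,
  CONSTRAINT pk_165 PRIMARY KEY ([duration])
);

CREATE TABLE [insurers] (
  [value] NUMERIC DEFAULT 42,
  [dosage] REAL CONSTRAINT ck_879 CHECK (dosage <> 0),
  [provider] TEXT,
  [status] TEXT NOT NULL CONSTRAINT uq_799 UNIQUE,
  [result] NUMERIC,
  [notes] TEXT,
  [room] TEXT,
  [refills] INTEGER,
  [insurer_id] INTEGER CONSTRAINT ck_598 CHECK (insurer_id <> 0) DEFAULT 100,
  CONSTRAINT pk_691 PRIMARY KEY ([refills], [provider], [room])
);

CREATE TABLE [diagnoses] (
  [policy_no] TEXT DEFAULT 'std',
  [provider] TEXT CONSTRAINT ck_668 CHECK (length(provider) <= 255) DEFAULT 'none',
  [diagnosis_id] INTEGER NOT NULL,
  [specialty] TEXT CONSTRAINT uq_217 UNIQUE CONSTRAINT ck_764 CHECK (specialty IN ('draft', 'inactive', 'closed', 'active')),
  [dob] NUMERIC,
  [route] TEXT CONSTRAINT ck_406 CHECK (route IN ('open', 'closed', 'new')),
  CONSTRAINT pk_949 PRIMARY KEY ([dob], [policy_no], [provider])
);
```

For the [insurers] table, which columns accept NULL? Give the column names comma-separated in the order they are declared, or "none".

- value: DEFAULT only fills an omitted column; an explicit NULL is still allowed → nullable.
- dosage: CHECK does not forbid NULL (a CHECK constraint passes when its expression is NULL) → nullable.
- provider: part of the PRIMARY KEY, which implies NOT NULL → not nullable.
- status: declared NOT NULL → not nullable.
- result: no NOT NULL constraint applies → nullable.
- notes: no NOT NULL constraint applies → nullable.
- room: part of the PRIMARY KEY, which implies NOT NULL → not nullable.
- refills: part of the PRIMARY KEY, which implies NOT NULL → not nullable.
- insurer_id: CHECK does not forbid NULL (a CHECK constraint passes when its expression is NULL) → nullable.

value, dosage, result, notes, insurer_id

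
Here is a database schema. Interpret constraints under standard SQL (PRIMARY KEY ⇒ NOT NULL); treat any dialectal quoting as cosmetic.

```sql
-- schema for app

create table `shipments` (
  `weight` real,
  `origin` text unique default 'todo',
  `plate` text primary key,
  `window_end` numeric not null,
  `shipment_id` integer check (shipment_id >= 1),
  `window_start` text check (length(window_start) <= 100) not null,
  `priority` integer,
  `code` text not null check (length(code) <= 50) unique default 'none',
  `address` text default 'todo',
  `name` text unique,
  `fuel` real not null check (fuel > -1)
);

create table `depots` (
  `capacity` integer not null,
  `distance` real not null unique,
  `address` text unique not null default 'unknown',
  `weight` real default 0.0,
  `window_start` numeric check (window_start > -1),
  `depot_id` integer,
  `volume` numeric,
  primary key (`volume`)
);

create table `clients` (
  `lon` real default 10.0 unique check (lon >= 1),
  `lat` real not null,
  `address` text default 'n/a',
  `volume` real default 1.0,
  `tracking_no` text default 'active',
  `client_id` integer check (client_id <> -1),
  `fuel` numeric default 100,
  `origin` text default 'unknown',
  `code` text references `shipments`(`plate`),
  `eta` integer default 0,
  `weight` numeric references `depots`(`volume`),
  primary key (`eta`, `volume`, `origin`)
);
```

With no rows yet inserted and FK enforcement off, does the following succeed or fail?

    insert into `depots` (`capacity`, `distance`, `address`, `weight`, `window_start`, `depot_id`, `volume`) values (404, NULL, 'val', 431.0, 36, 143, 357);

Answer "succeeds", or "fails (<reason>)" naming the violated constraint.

distance is explicitly set to NULL, but distance is declared NOT NULL.

fails (NOT NULL on distance)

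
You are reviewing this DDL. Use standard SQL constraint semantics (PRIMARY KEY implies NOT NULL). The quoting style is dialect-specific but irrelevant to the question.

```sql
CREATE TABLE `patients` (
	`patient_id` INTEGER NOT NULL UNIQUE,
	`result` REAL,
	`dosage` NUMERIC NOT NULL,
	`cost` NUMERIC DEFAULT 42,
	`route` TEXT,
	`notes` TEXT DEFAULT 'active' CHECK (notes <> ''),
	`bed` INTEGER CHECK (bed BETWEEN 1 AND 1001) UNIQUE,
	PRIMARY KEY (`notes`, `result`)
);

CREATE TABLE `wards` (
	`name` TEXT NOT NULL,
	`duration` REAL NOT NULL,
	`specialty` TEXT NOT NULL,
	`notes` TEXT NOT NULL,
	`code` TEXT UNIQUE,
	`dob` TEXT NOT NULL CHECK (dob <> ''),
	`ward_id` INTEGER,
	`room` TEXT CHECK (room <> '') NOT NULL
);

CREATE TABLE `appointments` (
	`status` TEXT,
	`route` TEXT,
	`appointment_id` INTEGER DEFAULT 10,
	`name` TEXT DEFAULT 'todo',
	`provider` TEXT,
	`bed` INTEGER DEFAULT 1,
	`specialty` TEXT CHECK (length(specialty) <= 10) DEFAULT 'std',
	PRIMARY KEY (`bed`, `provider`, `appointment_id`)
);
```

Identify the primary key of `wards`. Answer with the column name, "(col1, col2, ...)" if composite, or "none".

none

No column is declared PRIMARY KEY inline, and there is no table-level PRIMARY KEY clause in wards.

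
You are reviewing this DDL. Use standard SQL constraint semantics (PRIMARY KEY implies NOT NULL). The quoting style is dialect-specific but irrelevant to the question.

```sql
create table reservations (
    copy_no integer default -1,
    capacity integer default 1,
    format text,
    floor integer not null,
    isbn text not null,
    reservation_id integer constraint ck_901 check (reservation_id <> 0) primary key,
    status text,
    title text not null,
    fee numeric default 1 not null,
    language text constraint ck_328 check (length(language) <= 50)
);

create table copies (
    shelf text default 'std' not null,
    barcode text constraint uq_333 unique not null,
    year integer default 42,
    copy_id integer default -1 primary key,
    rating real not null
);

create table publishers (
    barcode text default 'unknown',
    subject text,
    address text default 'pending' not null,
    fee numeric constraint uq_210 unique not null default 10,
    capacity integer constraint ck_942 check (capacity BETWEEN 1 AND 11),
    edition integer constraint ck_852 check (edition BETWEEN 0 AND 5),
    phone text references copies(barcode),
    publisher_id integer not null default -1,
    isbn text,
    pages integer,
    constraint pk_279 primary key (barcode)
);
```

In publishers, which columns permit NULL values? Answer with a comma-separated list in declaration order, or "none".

- barcode: part of the PRIMARY KEY, which implies NOT NULL → not nullable.
- subject: no NOT NULL constraint applies → nullable.
- address: declared NOT NULL → not nullable.
- fee: declared NOT NULL → not nullable.
- capacity: CHECK does not forbid NULL (a CHECK constraint passes when its expression is NULL) → nullable.
- edition: CHECK does not forbid NULL (a CHECK constraint passes when its expression is NULL) → nullable.
- phone: a foreign key column may be NULL unless separately constrained → nullable.
- publisher_id: declared NOT NULL → not nullable.
- isbn: no NOT NULL constraint applies → nullable.
- pages: no NOT NULL constraint applies → nullable.

subject, capacity, edition, phone, isbn, pages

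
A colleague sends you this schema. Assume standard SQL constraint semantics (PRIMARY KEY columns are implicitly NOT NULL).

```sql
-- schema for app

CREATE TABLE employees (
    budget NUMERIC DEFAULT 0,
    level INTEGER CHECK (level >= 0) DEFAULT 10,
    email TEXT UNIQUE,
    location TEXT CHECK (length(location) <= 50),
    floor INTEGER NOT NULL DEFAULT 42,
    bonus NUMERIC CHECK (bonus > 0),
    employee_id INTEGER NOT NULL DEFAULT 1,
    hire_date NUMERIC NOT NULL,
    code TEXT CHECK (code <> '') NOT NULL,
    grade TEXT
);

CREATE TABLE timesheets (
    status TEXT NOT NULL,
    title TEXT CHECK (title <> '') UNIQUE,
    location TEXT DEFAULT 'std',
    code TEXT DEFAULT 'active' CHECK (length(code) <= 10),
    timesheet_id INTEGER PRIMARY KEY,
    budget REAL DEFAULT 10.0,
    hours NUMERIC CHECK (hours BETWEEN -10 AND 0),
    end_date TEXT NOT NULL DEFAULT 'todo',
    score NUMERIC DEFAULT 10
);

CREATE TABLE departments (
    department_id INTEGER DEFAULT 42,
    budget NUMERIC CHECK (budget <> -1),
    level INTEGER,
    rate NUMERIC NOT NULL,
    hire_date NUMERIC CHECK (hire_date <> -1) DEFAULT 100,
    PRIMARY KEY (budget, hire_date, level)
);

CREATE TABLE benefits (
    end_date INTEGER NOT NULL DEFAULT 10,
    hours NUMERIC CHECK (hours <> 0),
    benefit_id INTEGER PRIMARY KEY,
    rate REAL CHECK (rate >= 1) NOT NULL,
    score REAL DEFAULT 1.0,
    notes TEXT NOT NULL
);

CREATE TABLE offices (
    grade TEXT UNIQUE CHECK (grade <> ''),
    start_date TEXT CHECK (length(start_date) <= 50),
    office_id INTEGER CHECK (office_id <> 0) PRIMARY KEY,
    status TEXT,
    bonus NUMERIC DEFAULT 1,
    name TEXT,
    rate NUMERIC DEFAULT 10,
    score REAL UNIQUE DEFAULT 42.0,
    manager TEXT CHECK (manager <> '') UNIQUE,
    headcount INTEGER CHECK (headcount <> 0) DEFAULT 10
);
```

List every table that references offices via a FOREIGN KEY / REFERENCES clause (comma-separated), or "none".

none

No REFERENCES clause anywhere in the schema names offices.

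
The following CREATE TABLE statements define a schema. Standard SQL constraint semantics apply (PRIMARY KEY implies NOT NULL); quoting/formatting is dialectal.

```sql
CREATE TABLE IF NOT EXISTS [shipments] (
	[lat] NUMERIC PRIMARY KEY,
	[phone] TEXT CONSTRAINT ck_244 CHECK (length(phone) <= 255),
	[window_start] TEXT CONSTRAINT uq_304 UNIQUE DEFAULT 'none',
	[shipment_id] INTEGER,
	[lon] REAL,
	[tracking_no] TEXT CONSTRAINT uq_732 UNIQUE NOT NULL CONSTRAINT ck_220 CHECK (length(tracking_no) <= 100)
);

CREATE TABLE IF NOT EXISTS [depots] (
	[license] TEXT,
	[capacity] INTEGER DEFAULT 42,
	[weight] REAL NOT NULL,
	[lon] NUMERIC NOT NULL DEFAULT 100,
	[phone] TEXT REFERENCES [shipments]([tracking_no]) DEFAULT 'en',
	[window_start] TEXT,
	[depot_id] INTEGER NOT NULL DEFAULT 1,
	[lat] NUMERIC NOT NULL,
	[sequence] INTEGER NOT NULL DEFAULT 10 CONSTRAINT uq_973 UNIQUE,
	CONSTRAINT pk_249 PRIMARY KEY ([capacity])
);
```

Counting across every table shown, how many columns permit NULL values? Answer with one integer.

shipments: 4 nullable (phone, window_start, shipment_id, lon — PK (lat) and explicit NOT NULL columns excluded).
depots: 3 nullable (license, phone, window_start — PK (capacity) and explicit NOT NULL columns excluded).
Total: 4 + 3 = 7.

7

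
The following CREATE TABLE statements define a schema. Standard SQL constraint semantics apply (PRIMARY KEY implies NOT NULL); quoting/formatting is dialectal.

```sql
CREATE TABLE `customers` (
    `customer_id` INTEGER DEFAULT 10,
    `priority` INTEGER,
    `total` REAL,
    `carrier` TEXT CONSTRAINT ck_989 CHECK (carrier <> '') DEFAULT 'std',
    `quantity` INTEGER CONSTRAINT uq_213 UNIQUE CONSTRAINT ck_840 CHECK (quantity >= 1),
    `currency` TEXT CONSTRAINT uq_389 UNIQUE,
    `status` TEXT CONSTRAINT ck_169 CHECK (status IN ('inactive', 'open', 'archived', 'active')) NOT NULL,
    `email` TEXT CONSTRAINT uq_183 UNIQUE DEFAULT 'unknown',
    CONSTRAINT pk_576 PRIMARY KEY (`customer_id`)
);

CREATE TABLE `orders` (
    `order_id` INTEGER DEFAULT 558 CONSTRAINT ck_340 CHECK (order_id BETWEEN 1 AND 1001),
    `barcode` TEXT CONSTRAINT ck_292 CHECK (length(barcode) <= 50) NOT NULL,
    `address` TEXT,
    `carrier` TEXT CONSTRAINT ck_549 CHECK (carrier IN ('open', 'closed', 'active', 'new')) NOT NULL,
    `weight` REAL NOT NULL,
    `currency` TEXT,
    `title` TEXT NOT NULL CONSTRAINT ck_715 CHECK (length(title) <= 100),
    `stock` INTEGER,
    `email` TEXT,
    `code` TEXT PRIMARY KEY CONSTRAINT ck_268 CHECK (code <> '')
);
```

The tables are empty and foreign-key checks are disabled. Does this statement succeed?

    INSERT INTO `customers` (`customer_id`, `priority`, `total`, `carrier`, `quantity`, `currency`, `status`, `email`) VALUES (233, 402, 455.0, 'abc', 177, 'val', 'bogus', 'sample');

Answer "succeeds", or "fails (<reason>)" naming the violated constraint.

The value 'bogus' for status violates CHECK (status IN ('inactive', 'open', 'archived', 'active')).

fails (CHECK on status)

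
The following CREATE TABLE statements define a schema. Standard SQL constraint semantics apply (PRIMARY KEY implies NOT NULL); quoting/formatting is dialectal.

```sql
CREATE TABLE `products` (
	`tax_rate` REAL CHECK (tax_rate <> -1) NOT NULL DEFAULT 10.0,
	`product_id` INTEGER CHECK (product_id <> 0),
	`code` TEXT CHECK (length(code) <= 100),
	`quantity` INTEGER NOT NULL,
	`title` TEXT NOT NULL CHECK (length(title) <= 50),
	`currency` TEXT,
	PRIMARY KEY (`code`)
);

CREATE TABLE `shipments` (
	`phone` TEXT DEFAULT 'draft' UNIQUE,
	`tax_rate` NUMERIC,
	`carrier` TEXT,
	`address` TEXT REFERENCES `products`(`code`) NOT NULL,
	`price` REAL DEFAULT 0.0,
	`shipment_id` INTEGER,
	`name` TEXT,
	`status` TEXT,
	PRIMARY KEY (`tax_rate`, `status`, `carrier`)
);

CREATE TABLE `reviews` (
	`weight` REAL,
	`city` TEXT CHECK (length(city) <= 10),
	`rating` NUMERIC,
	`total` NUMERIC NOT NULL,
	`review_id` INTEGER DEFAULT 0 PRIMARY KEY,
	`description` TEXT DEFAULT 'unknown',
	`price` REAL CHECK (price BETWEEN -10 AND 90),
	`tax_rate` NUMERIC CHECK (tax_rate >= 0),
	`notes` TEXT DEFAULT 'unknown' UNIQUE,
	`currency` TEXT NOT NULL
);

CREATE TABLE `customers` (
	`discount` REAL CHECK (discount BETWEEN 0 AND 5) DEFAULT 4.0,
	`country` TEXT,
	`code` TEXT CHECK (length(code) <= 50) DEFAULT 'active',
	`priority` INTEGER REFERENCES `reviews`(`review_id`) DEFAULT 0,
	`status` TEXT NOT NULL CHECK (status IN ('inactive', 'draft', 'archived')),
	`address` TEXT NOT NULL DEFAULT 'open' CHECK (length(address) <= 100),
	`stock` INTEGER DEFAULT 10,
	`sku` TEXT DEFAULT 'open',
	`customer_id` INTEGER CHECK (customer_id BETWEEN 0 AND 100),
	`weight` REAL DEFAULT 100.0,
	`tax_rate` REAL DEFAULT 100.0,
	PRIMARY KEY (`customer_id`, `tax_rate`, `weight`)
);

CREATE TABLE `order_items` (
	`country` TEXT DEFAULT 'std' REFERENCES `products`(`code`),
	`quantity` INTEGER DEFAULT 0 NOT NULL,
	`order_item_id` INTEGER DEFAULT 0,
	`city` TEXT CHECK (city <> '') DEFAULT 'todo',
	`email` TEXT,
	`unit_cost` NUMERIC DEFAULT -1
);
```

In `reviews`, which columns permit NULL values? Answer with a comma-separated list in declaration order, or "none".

weight, city, rating, description, price, tax_rate, notes

- weight: no NOT NULL constraint applies → nullable.
- city: CHECK does not forbid NULL (a CHECK constraint passes when its expression is NULL) → nullable.
- rating: no NOT NULL constraint applies → nullable.
- total: declared NOT NULL → not nullable.
- review_id: part of the PRIMARY KEY, which implies NOT NULL → not nullable.
- description: DEFAULT only fills an omitted column; an explicit NULL is still allowed → nullable.
- price: CHECK does not forbid NULL (a CHECK constraint passes when its expression is NULL) → nullable.
- tax_rate: CHECK does not forbid NULL (a CHECK constraint passes when its expression is NULL) → nullable.
- notes: UNIQUE does not imply NOT NULL → nullable.
- currency: declared NOT NULL → not nullable.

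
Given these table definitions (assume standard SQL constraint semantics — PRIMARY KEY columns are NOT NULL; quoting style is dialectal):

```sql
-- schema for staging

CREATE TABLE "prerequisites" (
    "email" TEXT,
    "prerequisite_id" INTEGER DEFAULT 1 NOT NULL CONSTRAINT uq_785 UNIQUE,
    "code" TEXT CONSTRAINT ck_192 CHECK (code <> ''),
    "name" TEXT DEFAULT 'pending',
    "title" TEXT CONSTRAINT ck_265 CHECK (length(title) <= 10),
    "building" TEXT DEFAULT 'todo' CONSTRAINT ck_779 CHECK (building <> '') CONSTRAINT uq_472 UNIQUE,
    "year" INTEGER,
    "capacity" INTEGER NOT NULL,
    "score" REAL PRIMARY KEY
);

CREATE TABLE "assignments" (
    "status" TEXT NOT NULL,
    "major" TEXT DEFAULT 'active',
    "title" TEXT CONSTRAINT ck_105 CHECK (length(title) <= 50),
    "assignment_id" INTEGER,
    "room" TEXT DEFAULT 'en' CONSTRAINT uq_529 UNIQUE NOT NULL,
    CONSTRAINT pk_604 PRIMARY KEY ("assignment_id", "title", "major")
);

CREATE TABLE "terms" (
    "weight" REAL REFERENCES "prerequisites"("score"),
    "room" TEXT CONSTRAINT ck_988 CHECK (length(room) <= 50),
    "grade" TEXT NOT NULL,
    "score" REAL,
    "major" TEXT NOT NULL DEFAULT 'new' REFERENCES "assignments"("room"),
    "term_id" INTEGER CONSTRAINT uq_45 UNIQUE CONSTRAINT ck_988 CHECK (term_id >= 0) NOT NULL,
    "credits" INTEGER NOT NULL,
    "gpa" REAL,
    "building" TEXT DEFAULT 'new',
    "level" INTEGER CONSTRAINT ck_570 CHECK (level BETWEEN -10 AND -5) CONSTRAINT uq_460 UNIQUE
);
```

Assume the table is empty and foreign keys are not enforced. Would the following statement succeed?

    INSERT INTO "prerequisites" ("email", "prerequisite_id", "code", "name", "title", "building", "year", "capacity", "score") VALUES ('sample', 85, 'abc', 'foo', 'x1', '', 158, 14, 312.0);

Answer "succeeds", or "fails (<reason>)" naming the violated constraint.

fails (CHECK on building)

The value '' for building violates CHECK (building <> '').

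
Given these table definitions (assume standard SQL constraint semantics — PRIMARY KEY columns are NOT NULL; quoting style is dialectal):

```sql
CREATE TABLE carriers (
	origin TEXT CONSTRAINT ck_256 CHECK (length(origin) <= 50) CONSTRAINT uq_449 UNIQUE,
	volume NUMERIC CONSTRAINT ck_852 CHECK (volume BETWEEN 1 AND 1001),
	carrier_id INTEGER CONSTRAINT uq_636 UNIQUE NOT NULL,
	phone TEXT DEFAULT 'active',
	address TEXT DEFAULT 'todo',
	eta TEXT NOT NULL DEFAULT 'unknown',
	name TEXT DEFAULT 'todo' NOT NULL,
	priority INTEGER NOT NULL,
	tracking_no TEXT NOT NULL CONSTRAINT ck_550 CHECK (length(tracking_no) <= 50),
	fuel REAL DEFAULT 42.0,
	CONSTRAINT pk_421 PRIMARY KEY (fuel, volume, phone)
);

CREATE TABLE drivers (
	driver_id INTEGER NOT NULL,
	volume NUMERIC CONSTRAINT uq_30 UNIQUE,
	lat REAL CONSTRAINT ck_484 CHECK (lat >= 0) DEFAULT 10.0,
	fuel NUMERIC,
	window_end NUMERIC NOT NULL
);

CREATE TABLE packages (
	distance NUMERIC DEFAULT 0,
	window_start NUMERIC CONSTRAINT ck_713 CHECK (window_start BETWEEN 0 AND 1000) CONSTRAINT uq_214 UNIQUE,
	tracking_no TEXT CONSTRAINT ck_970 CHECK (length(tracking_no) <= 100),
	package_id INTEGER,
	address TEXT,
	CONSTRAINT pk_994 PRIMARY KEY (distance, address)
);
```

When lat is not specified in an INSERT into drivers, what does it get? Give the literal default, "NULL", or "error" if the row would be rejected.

lat has an explicit DEFAULT 10.0.
When the column is omitted from an INSERT, that default is used.

10.0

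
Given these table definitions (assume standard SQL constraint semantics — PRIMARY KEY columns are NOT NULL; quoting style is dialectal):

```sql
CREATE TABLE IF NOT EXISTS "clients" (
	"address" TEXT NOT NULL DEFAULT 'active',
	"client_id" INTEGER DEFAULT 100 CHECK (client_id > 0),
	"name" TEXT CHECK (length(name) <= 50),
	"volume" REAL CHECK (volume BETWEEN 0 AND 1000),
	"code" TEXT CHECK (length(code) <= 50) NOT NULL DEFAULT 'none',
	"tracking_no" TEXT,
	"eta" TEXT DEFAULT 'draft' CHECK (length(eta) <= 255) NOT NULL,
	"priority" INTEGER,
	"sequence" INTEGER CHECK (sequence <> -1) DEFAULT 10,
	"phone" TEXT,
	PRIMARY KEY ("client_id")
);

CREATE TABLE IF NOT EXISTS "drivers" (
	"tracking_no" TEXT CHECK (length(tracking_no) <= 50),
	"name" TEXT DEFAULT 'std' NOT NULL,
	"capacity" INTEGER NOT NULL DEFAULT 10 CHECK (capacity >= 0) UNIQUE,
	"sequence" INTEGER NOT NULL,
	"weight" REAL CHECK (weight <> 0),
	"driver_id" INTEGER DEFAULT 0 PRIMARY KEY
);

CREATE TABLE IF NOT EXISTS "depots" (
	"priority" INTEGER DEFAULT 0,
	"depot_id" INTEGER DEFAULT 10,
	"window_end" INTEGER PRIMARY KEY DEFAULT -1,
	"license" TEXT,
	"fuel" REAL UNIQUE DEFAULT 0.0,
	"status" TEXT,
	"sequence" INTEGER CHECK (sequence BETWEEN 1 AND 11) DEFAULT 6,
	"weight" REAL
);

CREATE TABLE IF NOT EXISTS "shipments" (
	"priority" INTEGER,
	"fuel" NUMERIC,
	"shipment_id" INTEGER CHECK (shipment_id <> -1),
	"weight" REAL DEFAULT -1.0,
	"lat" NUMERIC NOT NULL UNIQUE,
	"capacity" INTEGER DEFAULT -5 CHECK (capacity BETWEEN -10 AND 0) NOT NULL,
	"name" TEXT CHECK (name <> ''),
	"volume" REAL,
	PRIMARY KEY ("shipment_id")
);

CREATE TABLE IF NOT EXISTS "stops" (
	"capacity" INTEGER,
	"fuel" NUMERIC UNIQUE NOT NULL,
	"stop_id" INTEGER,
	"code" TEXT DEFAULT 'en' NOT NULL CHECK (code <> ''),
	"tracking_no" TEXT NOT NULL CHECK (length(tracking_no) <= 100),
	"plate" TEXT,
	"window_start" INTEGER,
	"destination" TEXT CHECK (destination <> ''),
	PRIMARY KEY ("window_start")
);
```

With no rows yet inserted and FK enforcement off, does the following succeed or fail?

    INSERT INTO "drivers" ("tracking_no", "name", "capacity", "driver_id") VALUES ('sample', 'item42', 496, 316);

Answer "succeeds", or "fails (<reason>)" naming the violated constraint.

fails (NOT NULL on sequence)

sequence is omitted from the column list and has no DEFAULT, so it would receive NULL.
But sequence is declared NOT NULL.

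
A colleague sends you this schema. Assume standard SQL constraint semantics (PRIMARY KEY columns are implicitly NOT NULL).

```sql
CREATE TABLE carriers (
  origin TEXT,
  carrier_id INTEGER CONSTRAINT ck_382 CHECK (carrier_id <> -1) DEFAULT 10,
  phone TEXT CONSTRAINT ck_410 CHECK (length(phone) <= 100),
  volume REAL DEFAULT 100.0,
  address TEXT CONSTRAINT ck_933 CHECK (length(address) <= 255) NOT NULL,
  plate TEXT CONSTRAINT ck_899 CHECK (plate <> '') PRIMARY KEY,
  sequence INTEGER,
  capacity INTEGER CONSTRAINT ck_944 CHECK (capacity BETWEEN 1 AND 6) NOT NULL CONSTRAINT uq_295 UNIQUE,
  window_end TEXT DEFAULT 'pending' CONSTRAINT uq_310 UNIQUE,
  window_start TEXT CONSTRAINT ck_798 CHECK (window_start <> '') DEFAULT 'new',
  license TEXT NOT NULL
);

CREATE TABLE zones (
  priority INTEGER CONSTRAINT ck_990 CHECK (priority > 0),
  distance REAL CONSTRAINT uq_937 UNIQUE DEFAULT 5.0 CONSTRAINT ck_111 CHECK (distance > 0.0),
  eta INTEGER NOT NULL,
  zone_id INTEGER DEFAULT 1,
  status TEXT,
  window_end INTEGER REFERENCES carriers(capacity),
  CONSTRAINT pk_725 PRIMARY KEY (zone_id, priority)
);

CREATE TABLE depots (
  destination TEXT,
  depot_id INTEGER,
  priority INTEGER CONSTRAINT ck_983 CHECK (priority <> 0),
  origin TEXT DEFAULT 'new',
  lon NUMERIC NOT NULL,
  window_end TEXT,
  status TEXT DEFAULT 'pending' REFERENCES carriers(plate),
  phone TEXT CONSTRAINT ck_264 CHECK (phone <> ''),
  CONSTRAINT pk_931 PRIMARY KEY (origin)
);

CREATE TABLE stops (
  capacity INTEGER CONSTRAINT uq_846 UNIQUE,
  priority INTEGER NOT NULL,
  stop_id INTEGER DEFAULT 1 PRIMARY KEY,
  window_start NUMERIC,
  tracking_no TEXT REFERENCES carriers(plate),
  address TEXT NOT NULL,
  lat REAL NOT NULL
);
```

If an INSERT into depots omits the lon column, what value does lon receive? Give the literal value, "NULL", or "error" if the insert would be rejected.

error

lon has no DEFAULT clause.
Omitting it would insert NULL, but it is declared NOT NULL, so the INSERT fails.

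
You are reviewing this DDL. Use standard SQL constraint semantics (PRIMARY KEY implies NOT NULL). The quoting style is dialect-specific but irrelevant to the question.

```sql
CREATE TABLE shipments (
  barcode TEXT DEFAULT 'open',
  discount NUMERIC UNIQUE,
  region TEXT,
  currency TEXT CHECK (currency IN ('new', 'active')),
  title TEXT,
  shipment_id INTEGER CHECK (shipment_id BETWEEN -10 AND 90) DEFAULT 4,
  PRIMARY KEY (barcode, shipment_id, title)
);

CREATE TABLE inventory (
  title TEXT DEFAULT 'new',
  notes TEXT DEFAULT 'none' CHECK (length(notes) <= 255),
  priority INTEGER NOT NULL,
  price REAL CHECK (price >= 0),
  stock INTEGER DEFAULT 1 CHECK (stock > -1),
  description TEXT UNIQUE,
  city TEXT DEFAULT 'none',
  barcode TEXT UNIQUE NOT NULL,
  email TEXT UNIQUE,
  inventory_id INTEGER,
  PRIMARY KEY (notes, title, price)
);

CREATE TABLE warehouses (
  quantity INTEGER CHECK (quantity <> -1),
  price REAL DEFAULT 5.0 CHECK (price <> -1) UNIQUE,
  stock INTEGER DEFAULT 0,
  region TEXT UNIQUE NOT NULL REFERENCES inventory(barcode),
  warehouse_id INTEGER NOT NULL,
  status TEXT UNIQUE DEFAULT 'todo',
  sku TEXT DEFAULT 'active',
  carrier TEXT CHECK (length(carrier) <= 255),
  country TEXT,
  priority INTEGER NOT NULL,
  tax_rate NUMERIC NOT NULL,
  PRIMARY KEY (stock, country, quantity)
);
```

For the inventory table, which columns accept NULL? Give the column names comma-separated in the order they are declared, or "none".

stock, description, city, email, inventory_id

- title: part of the PRIMARY KEY, which implies NOT NULL → not nullable.
- notes: part of the PRIMARY KEY, which implies NOT NULL → not nullable.
- priority: declared NOT NULL → not nullable.
- price: part of the PRIMARY KEY, which implies NOT NULL → not nullable.
- stock: CHECK does not forbid NULL (a CHECK constraint passes when its expression is NULL) → nullable.
- description: UNIQUE does not imply NOT NULL → nullable.
- city: DEFAULT only fills an omitted column; an explicit NULL is still allowed → nullable.
- barcode: declared NOT NULL → not nullable.
- email: UNIQUE does not imply NOT NULL → nullable.
- inventory_id: no NOT NULL constraint applies → nullable.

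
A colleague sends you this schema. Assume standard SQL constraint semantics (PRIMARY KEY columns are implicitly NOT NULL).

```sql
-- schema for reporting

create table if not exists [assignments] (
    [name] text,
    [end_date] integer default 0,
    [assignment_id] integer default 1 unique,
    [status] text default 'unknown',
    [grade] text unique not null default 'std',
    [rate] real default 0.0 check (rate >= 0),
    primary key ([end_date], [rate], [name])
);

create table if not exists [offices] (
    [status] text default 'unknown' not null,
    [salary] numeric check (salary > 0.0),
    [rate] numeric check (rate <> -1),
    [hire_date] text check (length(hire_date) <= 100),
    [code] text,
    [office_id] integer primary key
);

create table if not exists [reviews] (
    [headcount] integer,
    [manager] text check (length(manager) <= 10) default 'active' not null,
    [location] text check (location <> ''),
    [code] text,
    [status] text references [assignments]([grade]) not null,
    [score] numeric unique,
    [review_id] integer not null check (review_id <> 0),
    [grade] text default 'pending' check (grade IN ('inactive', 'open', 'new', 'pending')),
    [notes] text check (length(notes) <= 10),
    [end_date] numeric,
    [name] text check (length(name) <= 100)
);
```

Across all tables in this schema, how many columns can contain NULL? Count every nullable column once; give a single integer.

assignments: 2 nullable (assignment_id, status — PK (end_date, rate, name) and explicit NOT NULL columns excluded).
offices: 4 nullable (salary, rate, hire_date, code — PK (office_id) and explicit NOT NULL columns excluded).
reviews: 8 nullable (headcount, location, code, score, grade, notes, end_date, name — PK none and explicit NOT NULL columns excluded).
Total: 2 + 4 + 8 = 14.

14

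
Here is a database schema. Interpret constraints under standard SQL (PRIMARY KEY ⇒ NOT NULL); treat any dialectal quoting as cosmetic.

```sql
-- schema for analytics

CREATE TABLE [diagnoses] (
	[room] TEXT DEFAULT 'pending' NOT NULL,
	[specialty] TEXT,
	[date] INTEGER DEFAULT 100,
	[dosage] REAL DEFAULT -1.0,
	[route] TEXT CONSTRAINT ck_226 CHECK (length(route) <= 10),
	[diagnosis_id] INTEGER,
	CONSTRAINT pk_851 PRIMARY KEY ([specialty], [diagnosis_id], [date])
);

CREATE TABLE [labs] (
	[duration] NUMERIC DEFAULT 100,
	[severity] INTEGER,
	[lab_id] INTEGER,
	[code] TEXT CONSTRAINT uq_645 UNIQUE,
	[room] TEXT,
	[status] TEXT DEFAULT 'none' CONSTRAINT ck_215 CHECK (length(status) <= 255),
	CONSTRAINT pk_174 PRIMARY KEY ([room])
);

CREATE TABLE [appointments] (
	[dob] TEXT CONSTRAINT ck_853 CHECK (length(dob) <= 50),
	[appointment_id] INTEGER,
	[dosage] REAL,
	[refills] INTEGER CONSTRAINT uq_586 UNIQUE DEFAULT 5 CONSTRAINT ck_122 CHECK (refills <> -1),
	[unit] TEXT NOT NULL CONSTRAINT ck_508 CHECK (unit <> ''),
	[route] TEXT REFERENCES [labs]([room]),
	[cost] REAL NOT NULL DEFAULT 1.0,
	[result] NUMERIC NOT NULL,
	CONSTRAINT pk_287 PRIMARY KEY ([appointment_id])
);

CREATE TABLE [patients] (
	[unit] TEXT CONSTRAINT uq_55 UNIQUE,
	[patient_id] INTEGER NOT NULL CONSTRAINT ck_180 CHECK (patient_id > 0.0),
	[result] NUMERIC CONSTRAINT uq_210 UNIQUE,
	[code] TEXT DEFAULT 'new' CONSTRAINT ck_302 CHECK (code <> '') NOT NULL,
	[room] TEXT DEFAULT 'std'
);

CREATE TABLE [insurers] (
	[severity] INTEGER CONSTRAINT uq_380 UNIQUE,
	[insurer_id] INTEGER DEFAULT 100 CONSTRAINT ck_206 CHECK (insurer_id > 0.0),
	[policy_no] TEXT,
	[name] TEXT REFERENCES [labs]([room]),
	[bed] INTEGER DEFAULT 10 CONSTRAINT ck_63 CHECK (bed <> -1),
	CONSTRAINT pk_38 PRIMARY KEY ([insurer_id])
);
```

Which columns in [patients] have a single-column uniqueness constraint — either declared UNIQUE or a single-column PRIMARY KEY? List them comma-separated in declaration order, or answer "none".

- unit: declared UNIQUE → unique.
- patient_id: no UNIQUE or single-column PK constraint.
- result: declared UNIQUE → unique.
- code: no UNIQUE or single-column PK constraint.
- room: no UNIQUE or single-column PK constraint.

unit, result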